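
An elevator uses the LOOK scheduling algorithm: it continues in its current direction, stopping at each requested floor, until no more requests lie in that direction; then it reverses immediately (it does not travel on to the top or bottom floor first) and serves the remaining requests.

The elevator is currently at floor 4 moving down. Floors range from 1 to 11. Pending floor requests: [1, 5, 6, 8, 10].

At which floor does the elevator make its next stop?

Answer: 1

Derivation:
Current floor: 4, direction: down
Requests above: [5, 6, 8, 10]
Requests below: [1]
Moving down and requests lie below → nearest below is max([1]) = 1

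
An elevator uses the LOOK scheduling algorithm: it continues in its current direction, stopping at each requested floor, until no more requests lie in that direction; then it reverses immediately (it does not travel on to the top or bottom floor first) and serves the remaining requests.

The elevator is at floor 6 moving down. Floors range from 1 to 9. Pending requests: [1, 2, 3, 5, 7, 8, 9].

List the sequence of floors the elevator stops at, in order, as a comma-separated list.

Answer: 5, 3, 2, 1, 7, 8, 9

Derivation:
Current: 6, moving DOWN
Serve below first (descending): [5, 3, 2, 1]
Then reverse, serve above (ascending): [7, 8, 9]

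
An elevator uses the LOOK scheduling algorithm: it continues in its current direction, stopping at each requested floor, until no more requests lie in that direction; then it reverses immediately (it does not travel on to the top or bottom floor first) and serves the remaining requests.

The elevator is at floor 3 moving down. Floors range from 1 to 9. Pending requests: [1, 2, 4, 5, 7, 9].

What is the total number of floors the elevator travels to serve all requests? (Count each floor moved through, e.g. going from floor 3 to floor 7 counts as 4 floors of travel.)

Start at floor 3 moving down, LOOK stop order: [2, 1, 4, 5, 7, 9]
  3 → 2: |2-3| = 1, total = 1
  2 → 1: |1-2| = 1, total = 2
  1 → 4: |4-1| = 3, total = 5
  4 → 5: |5-4| = 1, total = 6
  5 → 7: |7-5| = 2, total = 8
  7 → 9: |9-7| = 2, total = 10

Answer: 10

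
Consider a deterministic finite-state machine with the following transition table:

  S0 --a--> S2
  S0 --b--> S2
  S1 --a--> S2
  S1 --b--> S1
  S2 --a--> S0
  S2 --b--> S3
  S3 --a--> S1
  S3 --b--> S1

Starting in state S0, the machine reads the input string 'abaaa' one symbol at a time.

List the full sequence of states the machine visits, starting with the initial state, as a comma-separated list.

Answer: S0, S2, S3, S1, S2, S0

Derivation:
Start: S0
  read 'a': S0 --a--> S2
  read 'b': S2 --b--> S3
  read 'a': S3 --a--> S1
  read 'a': S1 --a--> S2
  read 'a': S2 --a--> S0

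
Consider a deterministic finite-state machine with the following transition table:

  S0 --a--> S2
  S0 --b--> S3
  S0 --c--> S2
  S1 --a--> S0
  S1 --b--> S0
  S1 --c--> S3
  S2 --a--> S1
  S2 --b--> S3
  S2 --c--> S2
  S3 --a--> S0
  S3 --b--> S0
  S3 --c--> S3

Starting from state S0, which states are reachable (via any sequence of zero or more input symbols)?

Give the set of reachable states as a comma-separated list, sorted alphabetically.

Answer: S0, S1, S2, S3

Derivation:
BFS from S0:
  visit S0: S0--a-->S2 (new), S0--b-->S3 (new), S0--c-->S2 (seen)
  visit S2: S2--a-->S1 (new), S2--b-->S3 (seen), S2--c-->S2 (seen)
  visit S3: S3--a-->S0 (seen), S3--b-->S0 (seen), S3--c-->S3 (seen)
  visit S1: S1--a-->S0 (seen), S1--b-->S0 (seen), S1--c-->S3 (seen)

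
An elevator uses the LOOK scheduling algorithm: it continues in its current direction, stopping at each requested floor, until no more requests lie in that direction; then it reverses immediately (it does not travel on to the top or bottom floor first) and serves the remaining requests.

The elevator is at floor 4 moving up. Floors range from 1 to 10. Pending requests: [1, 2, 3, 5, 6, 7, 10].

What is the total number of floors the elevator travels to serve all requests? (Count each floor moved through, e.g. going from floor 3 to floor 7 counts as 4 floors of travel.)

Start at floor 4 moving up, LOOK stop order: [5, 6, 7, 10, 3, 2, 1]
  4 → 5: |5-4| = 1, total = 1
  5 → 6: |6-5| = 1, total = 2
  6 → 7: |7-6| = 1, total = 3
  7 → 10: |10-7| = 3, total = 6
  10 → 3: |3-10| = 7, total = 13
  3 → 2: |2-3| = 1, total = 14
  2 → 1: |1-2| = 1, total = 15

Answer: 15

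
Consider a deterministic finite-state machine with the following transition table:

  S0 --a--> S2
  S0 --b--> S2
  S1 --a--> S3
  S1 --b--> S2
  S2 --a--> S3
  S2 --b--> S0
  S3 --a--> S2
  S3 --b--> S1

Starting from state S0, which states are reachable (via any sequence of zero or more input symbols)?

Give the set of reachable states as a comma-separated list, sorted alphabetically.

Answer: S0, S1, S2, S3

Derivation:
BFS from S0:
  visit S0: S0--a-->S2 (new), S0--b-->S2 (seen)
  visit S2: S2--a-->S3 (new), S2--b-->S0 (seen)
  visit S3: S3--a-->S2 (seen), S3--b-->S1 (new)
  visit S1: S1--a-->S3 (seen), S1--b-->S2 (seen)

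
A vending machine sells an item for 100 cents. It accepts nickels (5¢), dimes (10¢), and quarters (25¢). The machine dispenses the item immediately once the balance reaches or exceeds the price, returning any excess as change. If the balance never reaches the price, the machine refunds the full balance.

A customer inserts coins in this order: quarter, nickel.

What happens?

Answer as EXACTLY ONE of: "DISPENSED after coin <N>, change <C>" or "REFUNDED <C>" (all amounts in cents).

Price: 100¢
Coin 1 (quarter, 25¢): balance = 25¢
Coin 2 (nickel, 5¢): balance = 30¢
All coins inserted, balance 30¢ < price 100¢ → REFUND 30¢

Answer: REFUNDED 30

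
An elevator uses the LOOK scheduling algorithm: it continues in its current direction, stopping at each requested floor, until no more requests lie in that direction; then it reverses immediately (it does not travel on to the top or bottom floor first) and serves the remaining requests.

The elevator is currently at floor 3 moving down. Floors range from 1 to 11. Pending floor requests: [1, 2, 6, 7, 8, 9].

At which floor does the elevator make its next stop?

Current floor: 3, direction: down
Requests above: [6, 7, 8, 9]
Requests below: [1, 2]
Moving down and requests lie below → nearest below is max([1, 2]) = 2

Answer: 2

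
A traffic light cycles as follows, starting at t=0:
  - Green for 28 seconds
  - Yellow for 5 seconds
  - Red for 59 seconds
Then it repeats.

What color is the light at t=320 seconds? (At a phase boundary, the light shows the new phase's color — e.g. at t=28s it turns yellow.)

Cycle length = 28 + 5 + 59 = 92s
t = 320, phase_t = 320 mod 92 = 44
44 >= 33 → RED

Answer: red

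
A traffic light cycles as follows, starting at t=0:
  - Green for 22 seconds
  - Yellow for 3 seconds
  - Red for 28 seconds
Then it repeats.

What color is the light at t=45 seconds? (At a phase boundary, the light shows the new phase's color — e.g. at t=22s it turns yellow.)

Cycle length = 22 + 3 + 28 = 53s
t = 45, phase_t = 45 mod 53 = 45
45 >= 25 → RED

Answer: red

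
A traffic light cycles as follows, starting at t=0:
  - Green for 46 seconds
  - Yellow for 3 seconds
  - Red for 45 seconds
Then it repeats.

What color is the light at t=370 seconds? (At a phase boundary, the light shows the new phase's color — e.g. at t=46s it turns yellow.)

Cycle length = 46 + 3 + 45 = 94s
t = 370, phase_t = 370 mod 94 = 88
88 >= 49 → RED

Answer: red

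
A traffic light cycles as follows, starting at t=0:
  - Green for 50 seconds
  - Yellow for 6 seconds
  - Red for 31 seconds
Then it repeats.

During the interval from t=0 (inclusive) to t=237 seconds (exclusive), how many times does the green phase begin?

Cycle = 50+6+31 = 87s
green phase starts at t = k*87 + 0 for k=0,1,2,...
Need k*87+0 < 237 → k < 2.724
k ∈ {0, ..., 2} → 3 starts

Answer: 3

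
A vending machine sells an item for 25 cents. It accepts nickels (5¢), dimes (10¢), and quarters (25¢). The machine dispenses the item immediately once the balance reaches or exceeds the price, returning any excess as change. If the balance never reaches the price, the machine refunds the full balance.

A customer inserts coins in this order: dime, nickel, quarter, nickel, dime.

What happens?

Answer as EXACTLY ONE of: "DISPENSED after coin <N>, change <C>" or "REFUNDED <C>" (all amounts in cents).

Price: 25¢
Coin 1 (dime, 10¢): balance = 10¢
Coin 2 (nickel, 5¢): balance = 15¢
Coin 3 (quarter, 25¢): balance = 40¢
  → balance >= price → DISPENSE, change = 40 - 25 = 15¢

Answer: DISPENSED after coin 3, change 15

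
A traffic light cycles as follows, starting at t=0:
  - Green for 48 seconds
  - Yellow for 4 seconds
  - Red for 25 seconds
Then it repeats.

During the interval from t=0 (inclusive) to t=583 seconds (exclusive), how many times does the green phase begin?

Cycle = 48+4+25 = 77s
green phase starts at t = k*77 + 0 for k=0,1,2,...
Need k*77+0 < 583 → k < 7.571
k ∈ {0, ..., 7} → 8 starts

Answer: 8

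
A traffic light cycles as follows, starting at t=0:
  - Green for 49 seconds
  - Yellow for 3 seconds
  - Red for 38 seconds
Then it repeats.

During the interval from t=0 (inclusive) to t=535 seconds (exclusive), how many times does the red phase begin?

Cycle = 49+3+38 = 90s
red phase starts at t = k*90 + 52 for k=0,1,2,...
Need k*90+52 < 535 → k < 5.367
k ∈ {0, ..., 5} → 6 starts

Answer: 6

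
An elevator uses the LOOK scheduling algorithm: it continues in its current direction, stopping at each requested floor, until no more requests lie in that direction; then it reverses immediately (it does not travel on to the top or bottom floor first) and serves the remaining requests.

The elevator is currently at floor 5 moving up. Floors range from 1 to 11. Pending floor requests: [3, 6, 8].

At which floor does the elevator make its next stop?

Answer: 6

Derivation:
Current floor: 5, direction: up
Requests above: [6, 8]
Requests below: [3]
Moving up and requests lie above → nearest above is min([6, 8]) = 6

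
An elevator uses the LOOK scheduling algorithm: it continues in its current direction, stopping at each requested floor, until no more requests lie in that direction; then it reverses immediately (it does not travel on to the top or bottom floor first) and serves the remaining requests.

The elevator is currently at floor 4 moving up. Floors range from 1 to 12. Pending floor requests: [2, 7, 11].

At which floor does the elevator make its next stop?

Answer: 7

Derivation:
Current floor: 4, direction: up
Requests above: [7, 11]
Requests below: [2]
Moving up and requests lie above → nearest above is min([7, 11]) = 7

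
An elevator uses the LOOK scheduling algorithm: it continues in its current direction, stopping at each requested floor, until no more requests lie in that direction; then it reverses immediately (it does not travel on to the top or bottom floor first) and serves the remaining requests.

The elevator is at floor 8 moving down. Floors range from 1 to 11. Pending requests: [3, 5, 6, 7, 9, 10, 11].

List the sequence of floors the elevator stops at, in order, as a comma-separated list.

Answer: 7, 6, 5, 3, 9, 10, 11

Derivation:
Current: 8, moving DOWN
Serve below first (descending): [7, 6, 5, 3]
Then reverse, serve above (ascending): [9, 10, 11]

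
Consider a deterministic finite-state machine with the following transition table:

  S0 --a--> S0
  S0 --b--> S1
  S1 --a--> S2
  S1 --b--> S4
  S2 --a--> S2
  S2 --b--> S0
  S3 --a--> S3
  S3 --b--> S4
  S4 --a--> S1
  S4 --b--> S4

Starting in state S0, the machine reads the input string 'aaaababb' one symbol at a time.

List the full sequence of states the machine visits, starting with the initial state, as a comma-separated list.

Answer: S0, S0, S0, S0, S0, S1, S2, S0, S1

Derivation:
Start: S0
  read 'a': S0 --a--> S0
  read 'a': S0 --a--> S0
  read 'a': S0 --a--> S0
  read 'a': S0 --a--> S0
  read 'b': S0 --b--> S1
  read 'a': S1 --a--> S2
  read 'b': S2 --b--> S0
  read 'b': S0 --b--> S1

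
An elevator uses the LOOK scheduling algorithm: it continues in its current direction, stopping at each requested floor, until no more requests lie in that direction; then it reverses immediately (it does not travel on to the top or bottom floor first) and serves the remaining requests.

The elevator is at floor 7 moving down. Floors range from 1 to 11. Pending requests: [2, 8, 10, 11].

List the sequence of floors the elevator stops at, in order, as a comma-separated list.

Answer: 2, 8, 10, 11

Derivation:
Current: 7, moving DOWN
Serve below first (descending): [2]
Then reverse, serve above (ascending): [8, 10, 11]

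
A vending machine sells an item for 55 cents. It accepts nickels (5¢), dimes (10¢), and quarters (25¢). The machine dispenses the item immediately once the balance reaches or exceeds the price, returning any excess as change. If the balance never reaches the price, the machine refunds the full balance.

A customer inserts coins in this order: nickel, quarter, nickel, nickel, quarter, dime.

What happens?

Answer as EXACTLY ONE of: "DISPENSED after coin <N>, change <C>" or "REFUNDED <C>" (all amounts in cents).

Price: 55¢
Coin 1 (nickel, 5¢): balance = 5¢
Coin 2 (quarter, 25¢): balance = 30¢
Coin 3 (nickel, 5¢): balance = 35¢
Coin 4 (nickel, 5¢): balance = 40¢
Coin 5 (quarter, 25¢): balance = 65¢
  → balance >= price → DISPENSE, change = 65 - 55 = 10¢

Answer: DISPENSED after coin 5, change 10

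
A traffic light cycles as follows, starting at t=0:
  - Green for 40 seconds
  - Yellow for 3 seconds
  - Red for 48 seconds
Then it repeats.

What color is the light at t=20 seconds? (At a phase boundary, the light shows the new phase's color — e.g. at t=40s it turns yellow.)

Answer: green

Derivation:
Cycle length = 40 + 3 + 48 = 91s
t = 20, phase_t = 20 mod 91 = 20
20 < 40 (green end) → GREEN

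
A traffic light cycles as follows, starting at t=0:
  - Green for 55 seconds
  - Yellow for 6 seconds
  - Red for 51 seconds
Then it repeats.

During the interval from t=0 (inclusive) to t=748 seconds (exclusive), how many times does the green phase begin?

Cycle = 55+6+51 = 112s
green phase starts at t = k*112 + 0 for k=0,1,2,...
Need k*112+0 < 748 → k < 6.679
k ∈ {0, ..., 6} → 7 starts

Answer: 7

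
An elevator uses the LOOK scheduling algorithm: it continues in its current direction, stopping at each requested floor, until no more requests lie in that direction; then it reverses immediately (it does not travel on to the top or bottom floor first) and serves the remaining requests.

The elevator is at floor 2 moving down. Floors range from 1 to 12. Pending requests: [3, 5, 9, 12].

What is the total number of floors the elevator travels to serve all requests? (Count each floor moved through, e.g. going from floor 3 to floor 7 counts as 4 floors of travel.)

Answer: 10

Derivation:
Start at floor 2 moving down, LOOK stop order: [3, 5, 9, 12]
  2 → 3: |3-2| = 1, total = 1
  3 → 5: |5-3| = 2, total = 3
  5 → 9: |9-5| = 4, total = 7
  9 → 12: |12-9| = 3, total = 10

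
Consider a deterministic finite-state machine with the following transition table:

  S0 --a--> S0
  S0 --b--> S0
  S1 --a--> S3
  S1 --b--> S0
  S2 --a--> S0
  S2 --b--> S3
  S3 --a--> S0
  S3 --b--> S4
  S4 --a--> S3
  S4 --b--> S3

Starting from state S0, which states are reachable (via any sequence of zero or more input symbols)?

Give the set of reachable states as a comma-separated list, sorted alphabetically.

BFS from S0:
  visit S0: S0--a-->S0 (seen), S0--b-->S0 (seen)

Answer: S0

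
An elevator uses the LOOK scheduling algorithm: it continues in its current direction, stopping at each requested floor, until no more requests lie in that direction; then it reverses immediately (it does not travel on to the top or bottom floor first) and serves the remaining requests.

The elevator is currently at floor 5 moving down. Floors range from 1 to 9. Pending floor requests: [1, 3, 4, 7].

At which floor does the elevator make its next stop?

Answer: 4

Derivation:
Current floor: 5, direction: down
Requests above: [7]
Requests below: [1, 3, 4]
Moving down and requests lie below → nearest below is max([1, 3, 4]) = 4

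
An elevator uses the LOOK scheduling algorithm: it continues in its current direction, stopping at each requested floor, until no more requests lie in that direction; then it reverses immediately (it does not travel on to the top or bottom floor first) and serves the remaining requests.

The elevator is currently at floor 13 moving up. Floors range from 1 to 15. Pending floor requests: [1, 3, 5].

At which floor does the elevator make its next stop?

Answer: 5

Derivation:
Current floor: 13, direction: up
Requests above: []
Requests below: [1, 3, 5]
Moving up but no requests above → reverse; nearest below is max([1, 3, 5]) = 5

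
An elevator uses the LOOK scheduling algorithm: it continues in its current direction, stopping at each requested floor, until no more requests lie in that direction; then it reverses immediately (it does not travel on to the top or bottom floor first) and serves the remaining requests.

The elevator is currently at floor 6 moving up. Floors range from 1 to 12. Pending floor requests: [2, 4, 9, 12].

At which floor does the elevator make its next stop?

Answer: 9

Derivation:
Current floor: 6, direction: up
Requests above: [9, 12]
Requests below: [2, 4]
Moving up and requests lie above → nearest above is min([9, 12]) = 9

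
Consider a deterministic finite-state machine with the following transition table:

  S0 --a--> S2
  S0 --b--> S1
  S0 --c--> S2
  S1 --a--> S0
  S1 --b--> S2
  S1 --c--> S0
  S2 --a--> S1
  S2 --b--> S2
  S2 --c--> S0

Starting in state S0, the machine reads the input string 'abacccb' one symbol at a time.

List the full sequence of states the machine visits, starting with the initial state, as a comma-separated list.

Answer: S0, S2, S2, S1, S0, S2, S0, S1

Derivation:
Start: S0
  read 'a': S0 --a--> S2
  read 'b': S2 --b--> S2
  read 'a': S2 --a--> S1
  read 'c': S1 --c--> S0
  read 'c': S0 --c--> S2
  read 'c': S2 --c--> S0
  read 'b': S0 --b--> S1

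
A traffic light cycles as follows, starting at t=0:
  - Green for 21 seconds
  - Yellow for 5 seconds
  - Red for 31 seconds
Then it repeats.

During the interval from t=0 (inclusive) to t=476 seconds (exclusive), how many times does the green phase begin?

Cycle = 21+5+31 = 57s
green phase starts at t = k*57 + 0 for k=0,1,2,...
Need k*57+0 < 476 → k < 8.351
k ∈ {0, ..., 8} → 9 starts

Answer: 9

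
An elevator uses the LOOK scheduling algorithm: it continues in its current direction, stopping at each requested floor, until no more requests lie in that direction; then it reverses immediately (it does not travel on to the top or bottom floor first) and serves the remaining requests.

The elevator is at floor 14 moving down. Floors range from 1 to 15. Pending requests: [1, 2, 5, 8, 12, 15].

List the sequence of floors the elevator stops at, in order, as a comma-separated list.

Answer: 12, 8, 5, 2, 1, 15

Derivation:
Current: 14, moving DOWN
Serve below first (descending): [12, 8, 5, 2, 1]
Then reverse, serve above (ascending): [15]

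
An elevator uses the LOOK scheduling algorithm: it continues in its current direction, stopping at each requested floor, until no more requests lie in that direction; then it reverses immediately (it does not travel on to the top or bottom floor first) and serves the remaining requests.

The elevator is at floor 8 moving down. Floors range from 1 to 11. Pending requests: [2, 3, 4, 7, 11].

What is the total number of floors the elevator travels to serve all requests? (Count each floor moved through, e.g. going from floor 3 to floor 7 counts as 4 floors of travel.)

Start at floor 8 moving down, LOOK stop order: [7, 4, 3, 2, 11]
  8 → 7: |7-8| = 1, total = 1
  7 → 4: |4-7| = 3, total = 4
  4 → 3: |3-4| = 1, total = 5
  3 → 2: |2-3| = 1, total = 6
  2 → 11: |11-2| = 9, total = 15

Answer: 15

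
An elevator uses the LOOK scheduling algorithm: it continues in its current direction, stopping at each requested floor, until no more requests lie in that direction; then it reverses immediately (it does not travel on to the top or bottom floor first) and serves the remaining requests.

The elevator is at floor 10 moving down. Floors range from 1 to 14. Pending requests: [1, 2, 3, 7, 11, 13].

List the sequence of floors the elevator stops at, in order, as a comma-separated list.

Answer: 7, 3, 2, 1, 11, 13

Derivation:
Current: 10, moving DOWN
Serve below first (descending): [7, 3, 2, 1]
Then reverse, serve above (ascending): [11, 13]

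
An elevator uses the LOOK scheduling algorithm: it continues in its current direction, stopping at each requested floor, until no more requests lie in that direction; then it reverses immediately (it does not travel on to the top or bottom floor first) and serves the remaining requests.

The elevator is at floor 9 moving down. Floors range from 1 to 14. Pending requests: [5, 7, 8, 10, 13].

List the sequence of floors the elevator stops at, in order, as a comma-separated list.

Answer: 8, 7, 5, 10, 13

Derivation:
Current: 9, moving DOWN
Serve below first (descending): [8, 7, 5]
Then reverse, serve above (ascending): [10, 13]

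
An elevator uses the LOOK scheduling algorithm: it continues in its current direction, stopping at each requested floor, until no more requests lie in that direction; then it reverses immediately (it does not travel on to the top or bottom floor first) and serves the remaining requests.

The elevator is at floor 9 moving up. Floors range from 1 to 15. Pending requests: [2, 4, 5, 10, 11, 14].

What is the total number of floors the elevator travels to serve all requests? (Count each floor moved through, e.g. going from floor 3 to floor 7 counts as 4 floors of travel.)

Start at floor 9 moving up, LOOK stop order: [10, 11, 14, 5, 4, 2]
  9 → 10: |10-9| = 1, total = 1
  10 → 11: |11-10| = 1, total = 2
  11 → 14: |14-11| = 3, total = 5
  14 → 5: |5-14| = 9, total = 14
  5 → 4: |4-5| = 1, total = 15
  4 → 2: |2-4| = 2, total = 17

Answer: 17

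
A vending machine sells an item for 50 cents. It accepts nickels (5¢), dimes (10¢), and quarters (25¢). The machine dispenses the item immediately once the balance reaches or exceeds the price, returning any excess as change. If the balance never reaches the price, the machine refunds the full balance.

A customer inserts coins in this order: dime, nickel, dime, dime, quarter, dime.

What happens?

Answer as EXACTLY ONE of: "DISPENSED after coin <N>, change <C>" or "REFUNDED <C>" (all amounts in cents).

Price: 50¢
Coin 1 (dime, 10¢): balance = 10¢
Coin 2 (nickel, 5¢): balance = 15¢
Coin 3 (dime, 10¢): balance = 25¢
Coin 4 (dime, 10¢): balance = 35¢
Coin 5 (quarter, 25¢): balance = 60¢
  → balance >= price → DISPENSE, change = 60 - 50 = 10¢

Answer: DISPENSED after coin 5, change 10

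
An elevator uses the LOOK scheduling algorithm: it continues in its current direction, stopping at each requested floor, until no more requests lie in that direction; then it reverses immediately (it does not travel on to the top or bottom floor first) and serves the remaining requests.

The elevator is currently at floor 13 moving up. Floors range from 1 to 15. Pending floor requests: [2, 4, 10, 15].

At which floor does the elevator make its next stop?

Answer: 15

Derivation:
Current floor: 13, direction: up
Requests above: [15]
Requests below: [2, 4, 10]
Moving up and requests lie above → nearest above is min([15]) = 15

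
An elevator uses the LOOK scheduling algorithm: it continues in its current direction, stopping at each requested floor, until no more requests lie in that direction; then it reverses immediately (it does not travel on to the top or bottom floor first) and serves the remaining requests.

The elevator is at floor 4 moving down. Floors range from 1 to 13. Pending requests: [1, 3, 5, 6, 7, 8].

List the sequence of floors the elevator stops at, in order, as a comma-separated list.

Current: 4, moving DOWN
Serve below first (descending): [3, 1]
Then reverse, serve above (ascending): [5, 6, 7, 8]

Answer: 3, 1, 5, 6, 7, 8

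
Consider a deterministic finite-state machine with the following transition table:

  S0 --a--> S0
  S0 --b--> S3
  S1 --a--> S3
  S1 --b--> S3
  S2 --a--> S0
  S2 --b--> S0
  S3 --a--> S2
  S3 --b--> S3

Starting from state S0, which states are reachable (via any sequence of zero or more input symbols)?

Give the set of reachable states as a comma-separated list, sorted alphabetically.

Answer: S0, S2, S3

Derivation:
BFS from S0:
  visit S0: S0--a-->S0 (seen), S0--b-->S3 (new)
  visit S3: S3--a-->S2 (new), S3--b-->S3 (seen)
  visit S2: S2--a-->S0 (seen), S2--b-->S0 (seen)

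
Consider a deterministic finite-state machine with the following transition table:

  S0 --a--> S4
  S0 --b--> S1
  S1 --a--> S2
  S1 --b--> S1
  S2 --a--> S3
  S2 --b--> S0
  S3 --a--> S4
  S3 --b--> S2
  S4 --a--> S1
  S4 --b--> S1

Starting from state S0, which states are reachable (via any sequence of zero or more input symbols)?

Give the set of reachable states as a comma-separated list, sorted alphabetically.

BFS from S0:
  visit S0: S0--a-->S4 (new), S0--b-->S1 (new)
  visit S4: S4--a-->S1 (seen), S4--b-->S1 (seen)
  visit S1: S1--a-->S2 (new), S1--b-->S1 (seen)
  visit S2: S2--a-->S3 (new), S2--b-->S0 (seen)
  visit S3: S3--a-->S4 (seen), S3--b-->S2 (seen)

Answer: S0, S1, S2, S3, S4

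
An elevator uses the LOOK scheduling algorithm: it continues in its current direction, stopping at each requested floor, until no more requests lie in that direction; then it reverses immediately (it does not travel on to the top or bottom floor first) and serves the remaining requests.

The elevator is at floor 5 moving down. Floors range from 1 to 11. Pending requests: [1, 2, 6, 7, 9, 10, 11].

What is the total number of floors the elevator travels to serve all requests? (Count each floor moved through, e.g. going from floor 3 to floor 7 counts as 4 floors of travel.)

Answer: 14

Derivation:
Start at floor 5 moving down, LOOK stop order: [2, 1, 6, 7, 9, 10, 11]
  5 → 2: |2-5| = 3, total = 3
  2 → 1: |1-2| = 1, total = 4
  1 → 6: |6-1| = 5, total = 9
  6 → 7: |7-6| = 1, total = 10
  7 → 9: |9-7| = 2, total = 12
  9 → 10: |10-9| = 1, total = 13
  10 → 11: |11-10| = 1, total = 14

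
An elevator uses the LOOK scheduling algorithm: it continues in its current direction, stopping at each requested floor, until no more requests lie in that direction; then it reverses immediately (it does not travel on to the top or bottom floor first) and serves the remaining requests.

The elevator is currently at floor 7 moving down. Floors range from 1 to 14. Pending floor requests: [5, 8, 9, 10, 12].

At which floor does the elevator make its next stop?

Current floor: 7, direction: down
Requests above: [8, 9, 10, 12]
Requests below: [5]
Moving down and requests lie below → nearest below is max([5]) = 5

Answer: 5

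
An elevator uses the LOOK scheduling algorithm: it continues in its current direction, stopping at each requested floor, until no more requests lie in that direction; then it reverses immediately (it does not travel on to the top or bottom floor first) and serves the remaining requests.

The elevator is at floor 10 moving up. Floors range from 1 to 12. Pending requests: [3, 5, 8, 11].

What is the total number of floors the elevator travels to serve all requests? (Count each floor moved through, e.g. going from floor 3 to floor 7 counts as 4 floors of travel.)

Start at floor 10 moving up, LOOK stop order: [11, 8, 5, 3]
  10 → 11: |11-10| = 1, total = 1
  11 → 8: |8-11| = 3, total = 4
  8 → 5: |5-8| = 3, total = 7
  5 → 3: |3-5| = 2, total = 9

Answer: 9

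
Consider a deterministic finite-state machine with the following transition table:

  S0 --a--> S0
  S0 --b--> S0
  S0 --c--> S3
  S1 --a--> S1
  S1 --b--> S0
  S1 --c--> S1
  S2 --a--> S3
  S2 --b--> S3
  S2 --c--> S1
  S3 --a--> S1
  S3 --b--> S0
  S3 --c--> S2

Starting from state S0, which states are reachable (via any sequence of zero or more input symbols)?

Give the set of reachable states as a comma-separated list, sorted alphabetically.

BFS from S0:
  visit S0: S0--a-->S0 (seen), S0--b-->S0 (seen), S0--c-->S3 (new)
  visit S3: S3--a-->S1 (new), S3--b-->S0 (seen), S3--c-->S2 (new)
  visit S1: S1--a-->S1 (seen), S1--b-->S0 (seen), S1--c-->S1 (seen)
  visit S2: S2--a-->S3 (seen), S2--b-->S3 (seen), S2--c-->S1 (seen)

Answer: S0, S1, S2, S3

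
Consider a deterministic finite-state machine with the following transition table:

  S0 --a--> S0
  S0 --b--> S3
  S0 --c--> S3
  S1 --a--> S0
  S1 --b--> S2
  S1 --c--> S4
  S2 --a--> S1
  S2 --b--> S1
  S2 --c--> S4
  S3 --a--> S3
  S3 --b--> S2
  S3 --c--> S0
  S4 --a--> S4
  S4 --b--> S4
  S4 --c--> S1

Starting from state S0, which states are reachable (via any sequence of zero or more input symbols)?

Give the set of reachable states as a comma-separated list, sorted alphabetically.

BFS from S0:
  visit S0: S0--a-->S0 (seen), S0--b-->S3 (new), S0--c-->S3 (seen)
  visit S3: S3--a-->S3 (seen), S3--b-->S2 (new), S3--c-->S0 (seen)
  visit S2: S2--a-->S1 (new), S2--b-->S1 (seen), S2--c-->S4 (new)
  visit S1: S1--a-->S0 (seen), S1--b-->S2 (seen), S1--c-->S4 (seen)
  visit S4: S4--a-->S4 (seen), S4--b-->S4 (seen), S4--c-->S1 (seen)

Answer: S0, S1, S2, S3, S4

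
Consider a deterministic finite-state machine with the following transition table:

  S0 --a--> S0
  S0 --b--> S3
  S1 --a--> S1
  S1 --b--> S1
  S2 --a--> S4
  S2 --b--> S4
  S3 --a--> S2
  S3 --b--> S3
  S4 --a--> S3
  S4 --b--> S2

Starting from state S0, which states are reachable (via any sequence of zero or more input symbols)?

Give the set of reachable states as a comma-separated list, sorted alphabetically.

Answer: S0, S2, S3, S4

Derivation:
BFS from S0:
  visit S0: S0--a-->S0 (seen), S0--b-->S3 (new)
  visit S3: S3--a-->S2 (new), S3--b-->S3 (seen)
  visit S2: S2--a-->S4 (new), S2--b-->S4 (seen)
  visit S4: S4--a-->S3 (seen), S4--b-->S2 (seen)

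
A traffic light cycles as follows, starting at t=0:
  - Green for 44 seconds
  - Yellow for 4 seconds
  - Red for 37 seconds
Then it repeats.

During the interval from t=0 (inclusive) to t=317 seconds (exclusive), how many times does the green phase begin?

Answer: 4

Derivation:
Cycle = 44+4+37 = 85s
green phase starts at t = k*85 + 0 for k=0,1,2,...
Need k*85+0 < 317 → k < 3.729
k ∈ {0, ..., 3} → 4 starts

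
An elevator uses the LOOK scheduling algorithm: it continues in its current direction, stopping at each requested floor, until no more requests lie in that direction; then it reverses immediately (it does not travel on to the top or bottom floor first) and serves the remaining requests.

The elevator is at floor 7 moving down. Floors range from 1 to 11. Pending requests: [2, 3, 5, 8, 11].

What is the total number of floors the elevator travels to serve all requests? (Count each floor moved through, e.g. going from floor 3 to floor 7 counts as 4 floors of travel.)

Answer: 14

Derivation:
Start at floor 7 moving down, LOOK stop order: [5, 3, 2, 8, 11]
  7 → 5: |5-7| = 2, total = 2
  5 → 3: |3-5| = 2, total = 4
  3 → 2: |2-3| = 1, total = 5
  2 → 8: |8-2| = 6, total = 11
  8 → 11: |11-8| = 3, total = 14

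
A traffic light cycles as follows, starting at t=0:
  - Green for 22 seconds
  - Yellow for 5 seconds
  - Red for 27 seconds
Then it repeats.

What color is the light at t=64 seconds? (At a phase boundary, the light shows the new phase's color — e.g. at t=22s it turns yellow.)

Cycle length = 22 + 5 + 27 = 54s
t = 64, phase_t = 64 mod 54 = 10
10 < 22 (green end) → GREEN

Answer: green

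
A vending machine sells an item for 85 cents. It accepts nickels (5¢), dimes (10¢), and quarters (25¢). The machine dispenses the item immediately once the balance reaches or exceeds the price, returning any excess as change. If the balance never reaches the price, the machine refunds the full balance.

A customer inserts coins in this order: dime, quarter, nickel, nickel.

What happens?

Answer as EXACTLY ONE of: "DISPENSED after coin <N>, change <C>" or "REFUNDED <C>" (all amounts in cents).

Answer: REFUNDED 45

Derivation:
Price: 85¢
Coin 1 (dime, 10¢): balance = 10¢
Coin 2 (quarter, 25¢): balance = 35¢
Coin 3 (nickel, 5¢): balance = 40¢
Coin 4 (nickel, 5¢): balance = 45¢
All coins inserted, balance 45¢ < price 85¢ → REFUND 45¢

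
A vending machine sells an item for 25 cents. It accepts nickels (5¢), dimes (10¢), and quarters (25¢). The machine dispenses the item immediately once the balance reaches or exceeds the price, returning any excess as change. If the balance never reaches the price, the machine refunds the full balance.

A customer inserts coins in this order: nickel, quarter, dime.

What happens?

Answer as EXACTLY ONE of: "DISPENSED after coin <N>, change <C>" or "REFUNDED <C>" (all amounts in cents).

Answer: DISPENSED after coin 2, change 5

Derivation:
Price: 25¢
Coin 1 (nickel, 5¢): balance = 5¢
Coin 2 (quarter, 25¢): balance = 30¢
  → balance >= price → DISPENSE, change = 30 - 25 = 5¢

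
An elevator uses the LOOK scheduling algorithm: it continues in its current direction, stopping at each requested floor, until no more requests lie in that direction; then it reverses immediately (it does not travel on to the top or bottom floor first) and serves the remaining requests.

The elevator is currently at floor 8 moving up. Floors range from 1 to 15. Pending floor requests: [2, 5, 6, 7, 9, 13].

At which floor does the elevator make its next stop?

Current floor: 8, direction: up
Requests above: [9, 13]
Requests below: [2, 5, 6, 7]
Moving up and requests lie above → nearest above is min([9, 13]) = 9

Answer: 9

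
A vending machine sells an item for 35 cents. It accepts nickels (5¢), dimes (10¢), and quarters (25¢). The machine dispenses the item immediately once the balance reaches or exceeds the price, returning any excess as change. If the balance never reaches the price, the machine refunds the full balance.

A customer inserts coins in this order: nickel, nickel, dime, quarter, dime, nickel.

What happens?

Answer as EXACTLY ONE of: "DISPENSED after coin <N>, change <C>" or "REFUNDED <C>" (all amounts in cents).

Price: 35¢
Coin 1 (nickel, 5¢): balance = 5¢
Coin 2 (nickel, 5¢): balance = 10¢
Coin 3 (dime, 10¢): balance = 20¢
Coin 4 (quarter, 25¢): balance = 45¢
  → balance >= price → DISPENSE, change = 45 - 35 = 10¢

Answer: DISPENSED after coin 4, change 10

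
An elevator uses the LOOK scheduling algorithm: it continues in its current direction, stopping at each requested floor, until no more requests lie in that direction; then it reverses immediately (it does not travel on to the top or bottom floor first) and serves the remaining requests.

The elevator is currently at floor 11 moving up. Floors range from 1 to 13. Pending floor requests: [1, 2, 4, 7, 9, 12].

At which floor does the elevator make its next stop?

Answer: 12

Derivation:
Current floor: 11, direction: up
Requests above: [12]
Requests below: [1, 2, 4, 7, 9]
Moving up and requests lie above → nearest above is min([12]) = 12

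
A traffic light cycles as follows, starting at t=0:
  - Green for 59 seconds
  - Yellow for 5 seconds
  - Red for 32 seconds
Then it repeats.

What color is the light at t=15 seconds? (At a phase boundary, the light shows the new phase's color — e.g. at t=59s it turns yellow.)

Cycle length = 59 + 5 + 32 = 96s
t = 15, phase_t = 15 mod 96 = 15
15 < 59 (green end) → GREEN

Answer: green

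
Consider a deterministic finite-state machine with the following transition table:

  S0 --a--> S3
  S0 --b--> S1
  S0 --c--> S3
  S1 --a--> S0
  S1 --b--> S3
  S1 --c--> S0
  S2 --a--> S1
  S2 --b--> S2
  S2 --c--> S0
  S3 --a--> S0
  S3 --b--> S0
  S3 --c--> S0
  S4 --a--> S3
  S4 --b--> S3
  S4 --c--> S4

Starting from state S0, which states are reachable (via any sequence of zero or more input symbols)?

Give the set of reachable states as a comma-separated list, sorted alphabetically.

BFS from S0:
  visit S0: S0--a-->S3 (new), S0--b-->S1 (new), S0--c-->S3 (seen)
  visit S3: S3--a-->S0 (seen), S3--b-->S0 (seen), S3--c-->S0 (seen)
  visit S1: S1--a-->S0 (seen), S1--b-->S3 (seen), S1--c-->S0 (seen)

Answer: S0, S1, S3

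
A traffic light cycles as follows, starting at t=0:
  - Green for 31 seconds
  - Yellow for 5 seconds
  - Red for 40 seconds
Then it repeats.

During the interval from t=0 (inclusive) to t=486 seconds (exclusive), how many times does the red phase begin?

Cycle = 31+5+40 = 76s
red phase starts at t = k*76 + 36 for k=0,1,2,...
Need k*76+36 < 486 → k < 5.921
k ∈ {0, ..., 5} → 6 starts

Answer: 6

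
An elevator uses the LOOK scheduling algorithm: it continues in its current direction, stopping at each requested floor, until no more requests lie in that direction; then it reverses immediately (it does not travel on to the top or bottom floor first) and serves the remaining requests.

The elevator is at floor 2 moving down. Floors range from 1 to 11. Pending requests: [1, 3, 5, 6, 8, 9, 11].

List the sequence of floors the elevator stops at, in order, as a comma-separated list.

Answer: 1, 3, 5, 6, 8, 9, 11

Derivation:
Current: 2, moving DOWN
Serve below first (descending): [1]
Then reverse, serve above (ascending): [3, 5, 6, 8, 9, 11]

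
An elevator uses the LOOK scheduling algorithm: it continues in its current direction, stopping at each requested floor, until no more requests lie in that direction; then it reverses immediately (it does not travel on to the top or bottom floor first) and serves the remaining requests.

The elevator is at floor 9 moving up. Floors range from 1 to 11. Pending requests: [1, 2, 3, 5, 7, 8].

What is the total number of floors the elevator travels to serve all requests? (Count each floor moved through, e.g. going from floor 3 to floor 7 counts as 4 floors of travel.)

Answer: 8

Derivation:
Start at floor 9 moving up, LOOK stop order: [8, 7, 5, 3, 2, 1]
  9 → 8: |8-9| = 1, total = 1
  8 → 7: |7-8| = 1, total = 2
  7 → 5: |5-7| = 2, total = 4
  5 → 3: |3-5| = 2, total = 6
  3 → 2: |2-3| = 1, total = 7
  2 → 1: |1-2| = 1, total = 8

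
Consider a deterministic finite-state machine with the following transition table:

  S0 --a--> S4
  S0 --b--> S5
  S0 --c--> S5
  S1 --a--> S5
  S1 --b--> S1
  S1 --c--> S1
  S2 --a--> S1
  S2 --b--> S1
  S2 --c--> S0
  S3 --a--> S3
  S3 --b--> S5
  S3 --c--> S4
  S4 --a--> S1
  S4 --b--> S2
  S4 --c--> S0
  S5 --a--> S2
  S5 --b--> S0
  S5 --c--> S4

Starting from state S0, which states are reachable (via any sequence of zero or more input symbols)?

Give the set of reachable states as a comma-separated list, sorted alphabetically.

Answer: S0, S1, S2, S4, S5

Derivation:
BFS from S0:
  visit S0: S0--a-->S4 (new), S0--b-->S5 (new), S0--c-->S5 (seen)
  visit S4: S4--a-->S1 (new), S4--b-->S2 (new), S4--c-->S0 (seen)
  visit S5: S5--a-->S2 (seen), S5--b-->S0 (seen), S5--c-->S4 (seen)
  visit S1: S1--a-->S5 (seen), S1--b-->S1 (seen), S1--c-->S1 (seen)
  visit S2: S2--a-->S1 (seen), S2--b-->S1 (seen), S2--c-->S0 (seen)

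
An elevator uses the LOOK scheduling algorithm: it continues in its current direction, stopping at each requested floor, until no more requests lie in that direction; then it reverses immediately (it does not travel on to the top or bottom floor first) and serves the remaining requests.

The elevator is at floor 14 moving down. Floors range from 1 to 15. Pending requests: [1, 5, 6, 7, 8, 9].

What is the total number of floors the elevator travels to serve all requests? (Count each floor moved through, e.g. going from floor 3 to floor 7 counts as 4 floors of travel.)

Start at floor 14 moving down, LOOK stop order: [9, 8, 7, 6, 5, 1]
  14 → 9: |9-14| = 5, total = 5
  9 → 8: |8-9| = 1, total = 6
  8 → 7: |7-8| = 1, total = 7
  7 → 6: |6-7| = 1, total = 8
  6 → 5: |5-6| = 1, total = 9
  5 → 1: |1-5| = 4, total = 13

Answer: 13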